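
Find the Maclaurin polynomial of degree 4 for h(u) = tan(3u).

9*u^3 + 3*u

Use the known series and substitute for the argument.
[u^0] = 0;  [u^1] = 3;  [u^2] = 0;  [u^3] = 9;  [u^4] = 0.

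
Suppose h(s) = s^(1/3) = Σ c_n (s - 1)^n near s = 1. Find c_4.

h(1) = 1
h′(1) = 1/3
h′′(1) = -2/9
h′′′(1) = 10/27
h^(4)(1) = -80/81
So c_4 = h^(4)(1)/4! = -10/243.

-10/243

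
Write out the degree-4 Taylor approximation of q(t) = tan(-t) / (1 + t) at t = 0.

Take the Cauchy product of the two expansions.
q(0) = 0
q′(0) = -1
q′′(0) = 2
q′′′(0) = -8
q^(4)(0) = 32
The Taylor polynomial is Σ q^(k)(0)/k! · t^k.

4*t^4/3 - 4*t^3/3 + t^2 - t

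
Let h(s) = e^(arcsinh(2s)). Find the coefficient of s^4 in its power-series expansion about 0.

Compose series: expand the inner function first, then feed it into the outer expansion.
h(0) = 1
h′(0) = 2
h′′(0) = 4
h′′′(0) = 0
h^(4)(0) = -48
So c_4 = h^(4)(0)/4! = -2.

-2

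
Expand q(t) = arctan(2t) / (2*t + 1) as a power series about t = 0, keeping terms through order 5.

416*t^5/15 - 32*t^4/3 + 16*t^3/3 - 4*t^2 + 2*t

Multiply the numerator's expansion by the denominator's geometric series.
q(0) = 0
q′(0) = 2
q′′(0) = -8
q′′′(0) = 32
q^(4)(0) = -256
q^(5)(0) = 3328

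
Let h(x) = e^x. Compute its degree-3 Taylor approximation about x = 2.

(x - 2)^3*e^(2)/6 + (x - 2)^2*e^(2)/2 + (x - 2)*e^(2) + e^(2)

h(2) = e^(2)
h′(2) = e^(2)
h′′(2) = e^(2)
h′′′(2) = e^(2)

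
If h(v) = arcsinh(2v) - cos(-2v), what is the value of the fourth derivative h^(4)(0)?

-16

Add the two expansions coefficient-wise.
The coefficient of v^4 in the expansion is -2/3, so h^(4)(0) = 4! * (-2/3) = -16.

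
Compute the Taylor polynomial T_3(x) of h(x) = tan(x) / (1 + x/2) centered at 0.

7*x^3/12 - x^2/2 + x

Multiply the two series term by term and collect like powers.
[x^0] = 0;  [x^1] = 1;  [x^2] = -1/2;  [x^3] = 7/12.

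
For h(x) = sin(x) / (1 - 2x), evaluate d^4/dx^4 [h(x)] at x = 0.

Take the Cauchy product of the two expansions.
From the series, [x^4] h = 23/3; multiply by 4! = 24 to get 184.

184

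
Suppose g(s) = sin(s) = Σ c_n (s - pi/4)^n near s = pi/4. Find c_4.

sqrt(2)/48

Compute the successive derivatives at the expansion point and divide by k!.
So c_4 = g^(4)(pi/4)/4! = sqrt(2)/48.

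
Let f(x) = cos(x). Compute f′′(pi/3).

-1/2

Compute the successive derivatives at the expansion point and divide by k!.
The coefficient of (x - pi/3)^2 in the expansion is -1/4, so f′′(pi/3) = 2! * (-1/4) = -1/2.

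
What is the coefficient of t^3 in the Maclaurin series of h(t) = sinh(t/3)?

h(0) = 0
h′(0) = 1/3
h′′(0) = 0
h′′′(0) = 1/27
So c_3 = h′′′(0)/3! = 1/162.

1/162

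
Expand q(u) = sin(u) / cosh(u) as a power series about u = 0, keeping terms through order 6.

Invert the denominator's series and multiply.
q(0) = 0
q′(0) = 1
q′′(0) = 0
q′′′(0) = -4
q^(4)(0) = 0
q^(5)(0) = 36
q^(6)(0) = 0
Dividing each by k! gives the coefficients c_0, ..., c_6.

3*u^5/10 - 2*u^3/3 + u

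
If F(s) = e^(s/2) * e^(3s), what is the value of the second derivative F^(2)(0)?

Take the Cauchy product of the two expansions.
The coefficient of s^2 in the expansion is 49/8, so F′′(0) = 2! * (49/8) = 49/4.

49/4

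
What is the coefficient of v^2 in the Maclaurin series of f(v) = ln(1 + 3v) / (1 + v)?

Take the Cauchy product of the two expansions.
f(0) = 0
f′(0) = 3
f′′(0) = -15

-15/2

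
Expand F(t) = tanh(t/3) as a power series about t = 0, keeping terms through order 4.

-t^3/81 + t/3

Differentiate repeatedly and evaluate at the center.
F(0) = 0
F′(0) = 1/3
F′′(0) = 0
F′′′(0) = -2/27
F^(4)(0) = 0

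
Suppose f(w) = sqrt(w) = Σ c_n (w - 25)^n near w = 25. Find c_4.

-1/2000000

f(25) = 5
f′(25) = 1/10
f′′(25) = -1/500
f′′′(25) = 3/25000
f^(4)(25) = -3/250000
The Taylor polynomial is Σ f^(k)(25)/k! · (w - 25)^k.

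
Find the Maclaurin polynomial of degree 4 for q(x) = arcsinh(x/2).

Use the known series and substitute for the argument.

-x^3/48 + x/2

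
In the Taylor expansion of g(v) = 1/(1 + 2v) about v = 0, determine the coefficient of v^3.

g(0) = 1
g′(0) = -2
g′′(0) = 8
g′′′(0) = -48
The Taylor polynomial is Σ g^(k)(0)/k! · v^k.

-8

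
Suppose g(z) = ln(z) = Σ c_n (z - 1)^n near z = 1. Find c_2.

-1/2

g(1) = 0
g′(1) = 1
g′′(1) = -1
So c_2 = g′′(1)/2! = -1/2.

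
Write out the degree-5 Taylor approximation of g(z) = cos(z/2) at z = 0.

g(0) = 1
g′(0) = 0
g′′(0) = -1/4
g′′′(0) = 0
g^(4)(0) = 1/16
g^(5)(0) = 0
Dividing each by k! gives the coefficients c_0, ..., c_5.

z^4/384 - z^2/8 + 1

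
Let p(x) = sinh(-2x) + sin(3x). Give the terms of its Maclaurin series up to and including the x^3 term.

-35*x^3/6 + x

Expand each term separately and add.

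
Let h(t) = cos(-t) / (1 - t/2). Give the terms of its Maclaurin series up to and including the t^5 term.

-t^5/96 - t^4/48 - t^3/8 - t^2/4 + t/2 + 1

Take the Cauchy product of the two expansions.
h(0) = 1
h′(0) = 1/2
h′′(0) = -1/2
h′′′(0) = -3/4
h^(4)(0) = -1/2
h^(5)(0) = -5/4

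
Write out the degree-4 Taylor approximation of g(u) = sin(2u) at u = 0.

Apply the Taylor formula c_k = f^(k)(a)/k!.
g(0) = 0
g′(0) = 2
g′′(0) = 0
g′′′(0) = -8
g^(4)(0) = 0
Then c_k = g^(k)(0)/k! gives each Taylor coefficient.

-4*u^3/3 + 2*u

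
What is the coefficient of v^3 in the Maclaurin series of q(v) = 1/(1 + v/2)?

-1/8

q(0) = 1
q′(0) = -1/2
q′′(0) = 1/2
q′′′(0) = -3/4
The Taylor polynomial is Σ q^(k)(0)/k! · v^k.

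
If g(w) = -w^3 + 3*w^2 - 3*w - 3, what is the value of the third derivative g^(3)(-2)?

-6

From the series, [(w + 2)^3] g = -1; multiply by 3! = 6 to get -6.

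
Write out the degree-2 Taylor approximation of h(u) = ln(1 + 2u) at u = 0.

-2*u^2 + 2*u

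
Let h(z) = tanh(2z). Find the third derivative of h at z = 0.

-16

The coefficient of z^3 in the expansion is -8/3, so h′′′(0) = 3! * (-8/3) = -16.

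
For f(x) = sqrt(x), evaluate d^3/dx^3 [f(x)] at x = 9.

Use the known series and substitute for the argument.
From the series, [(x - 9)^3] f = 1/3888; multiply by 3! = 6 to get 1/648.

1/648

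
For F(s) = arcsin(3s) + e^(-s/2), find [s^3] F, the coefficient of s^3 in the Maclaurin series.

215/48

Expand each term separately and add.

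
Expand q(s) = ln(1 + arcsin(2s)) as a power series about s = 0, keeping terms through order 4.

Let u equal the inner series; expand the outer function in u and truncate.

-20*s^4/3 + 4*s^3 - 2*s^2 + 2*s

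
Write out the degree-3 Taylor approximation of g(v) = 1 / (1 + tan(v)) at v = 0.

-4*v^3/3 + v^2 - v + 1

Write 1/(1+u) = 1 - u + u^2 - u^3 + ... and substitute the series for u.
[v^0] = 1;  [v^1] = -1;  [v^2] = 1;  [v^3] = -4/3.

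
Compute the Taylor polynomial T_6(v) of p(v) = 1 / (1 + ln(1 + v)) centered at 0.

Expand as Σ (-1)^k u^k with u equal to the inner function's series.
p(0) = 1
p′(0) = -1
p′′(0) = 3
p′′′(0) = -14
p^(4)(0) = 88
p^(5)(0) = -694
p^(6)(0) = 6578

3289*v^6/360 - 347*v^5/60 + 11*v^4/3 - 7*v^3/3 + 3*v^2/2 - v + 1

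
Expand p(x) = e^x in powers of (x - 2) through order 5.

(x - 2)^5*e^(2)/120 + (x - 2)^4*e^(2)/24 + (x - 2)^3*e^(2)/6 + (x - 2)^2*e^(2)/2 + (x - 2)*e^(2) + e^(2)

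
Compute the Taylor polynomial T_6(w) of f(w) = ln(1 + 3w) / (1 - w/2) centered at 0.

-4053*w^6/40 + 807*w^5/20 - 33*w^4/2 + 15*w^3/2 - 3*w^2 + 3*w

Multiply the two series term by term and collect like powers.
f(0) = 0
f′(0) = 3
f′′(0) = -6
f′′′(0) = 45
f^(4)(0) = -396
f^(5)(0) = 4842
f^(6)(0) = -72954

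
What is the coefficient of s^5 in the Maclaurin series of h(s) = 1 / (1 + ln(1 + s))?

Write 1/(1+u) = 1 - u + u^2 - u^3 + ... and substitute the series for u.
h(0) = 1
h′(0) = -1
h′′(0) = 3
h′′′(0) = -14
h^(4)(0) = 88
h^(5)(0) = -694

-347/60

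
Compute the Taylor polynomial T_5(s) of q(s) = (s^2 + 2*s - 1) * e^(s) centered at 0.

Distribute the polynomial across the series and collect like powers.
[s^0] = -1;  [s^1] = 1;  [s^2] = 5/2;  [s^3] = 11/6;  [s^4] = 19/24;  [s^5] = 29/120.

29*s^5/120 + 19*s^4/24 + 11*s^3/6 + 5*s^2/2 + s - 1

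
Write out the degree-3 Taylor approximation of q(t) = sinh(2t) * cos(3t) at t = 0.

Take the Cauchy product of the two expansions.

-23*t^3/3 + 2*t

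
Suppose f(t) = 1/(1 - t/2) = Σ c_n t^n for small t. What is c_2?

f(0) = 1
f′(0) = 1/2
f′′(0) = 1/2
The Taylor polynomial is Σ f^(k)(0)/k! · t^k.

1/4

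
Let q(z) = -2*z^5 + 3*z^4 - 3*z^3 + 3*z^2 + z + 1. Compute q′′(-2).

506

The coefficient of (z + 2)^2 in the expansion is 253, so q′′(-2) = 2! * (253) = 506.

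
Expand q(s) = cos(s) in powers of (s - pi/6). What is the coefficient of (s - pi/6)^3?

1/12

Apply the Taylor formula c_k = f^(k)(a)/k!.
[(s - pi/6)^0] = sqrt(3)/2;  [(s - pi/6)^1] = -1/2;  [(s - pi/6)^2] = -sqrt(3)/4;  [(s - pi/6)^3] = 1/12.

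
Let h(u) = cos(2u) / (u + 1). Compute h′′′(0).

6

Multiply the numerator's expansion by the denominator's geometric series.
From the series, [u^3] h = 1; multiply by 3! = 6 to get 6.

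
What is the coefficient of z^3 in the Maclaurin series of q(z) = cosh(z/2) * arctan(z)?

-5/24

Take the Cauchy product of the two expansions.
q(0) = 0
q′(0) = 1
q′′(0) = 0
q′′′(0) = -5/4
So c_3 = q′′′(0)/3! = -5/24.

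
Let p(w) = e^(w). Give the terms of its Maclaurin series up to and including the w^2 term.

w^2/2 + w + 1

p(0) = 1
p′(0) = 1
p′′(0) = 1
Then c_k = p^(k)(0)/k! gives each Taylor coefficient.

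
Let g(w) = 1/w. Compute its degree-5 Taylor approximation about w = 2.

-(w - 2)^5/64 + (w - 2)^4/32 - (w - 2)^3/16 + (w - 2)^2/8 - (w - 2)/4 + 1/2

Differentiate repeatedly and evaluate at the center.
g(2) = 1/2
g′(2) = -1/4
g′′(2) = 1/4
g′′′(2) = -3/8
g^(4)(2) = 3/4
g^(5)(2) = -15/8
Then c_k = g^(k)(2)/k! gives each Taylor coefficient.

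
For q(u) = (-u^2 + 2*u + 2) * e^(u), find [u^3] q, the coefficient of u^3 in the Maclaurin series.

Shift and add copies of the series according to the polynomial's terms.
q(0) = 2
q′(0) = 4
q′′(0) = 4
q′′′(0) = 2
So c_3 = q′′′(0)/3! = 1/3.

1/3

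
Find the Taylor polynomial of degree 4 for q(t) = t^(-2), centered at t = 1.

q(1) = 1
q′(1) = -2
q′′(1) = 6
q′′′(1) = -24
q^(4)(1) = 120
Dividing each by k! gives the coefficients c_0, ..., c_4.

5*(t - 1)^4 - 4*(t - 1)^3 + 3*(t - 1)^2 - 2*(t - 1) + 1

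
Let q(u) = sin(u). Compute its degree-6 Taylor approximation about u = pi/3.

q(pi/3) = sqrt(3)/2
q′(pi/3) = 1/2
q′′(pi/3) = -sqrt(3)/2
q′′′(pi/3) = -1/2
q^(4)(pi/3) = sqrt(3)/2
q^(5)(pi/3) = 1/2
q^(6)(pi/3) = -sqrt(3)/2
The Taylor polynomial is Σ q^(k)(pi/3)/k! · (u - pi/3)^k.

-sqrt(3)*(u - pi/3)^6/1440 + (u - pi/3)^5/240 + sqrt(3)*(u - pi/3)^4/48 - (u - pi/3)^3/12 - sqrt(3)*(u - pi/3)^2/4 + (u - pi/3)/2 + sqrt(3)/2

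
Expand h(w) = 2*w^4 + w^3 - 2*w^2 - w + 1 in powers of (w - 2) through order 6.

2*(w - 2)^4 + 17*(w - 2)^3 + 52*(w - 2)^2 + 67*(w - 2) + 31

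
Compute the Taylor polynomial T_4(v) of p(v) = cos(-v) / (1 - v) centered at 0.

Expand each factor separately, then convolve coefficients.
p(0) = 1
p′(0) = 1
p′′(0) = 1
p′′′(0) = 3
p^(4)(0) = 13

13*v^4/24 + v^3/2 + v^2/2 + v + 1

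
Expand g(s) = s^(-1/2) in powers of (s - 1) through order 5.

-63*(s - 1)^5/256 + 35*(s - 1)^4/128 - 5*(s - 1)^3/16 + 3*(s - 1)^2/8 - (s - 1)/2 + 1

g(1) = 1
g′(1) = -1/2
g′′(1) = 3/4
g′′′(1) = -15/8
g^(4)(1) = 105/16
g^(5)(1) = -945/32
Then c_k = g^(k)(1)/k! gives each Taylor coefficient.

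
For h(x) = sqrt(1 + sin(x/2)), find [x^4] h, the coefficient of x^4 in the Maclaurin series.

1/6144

Substitute the inner expansion into the outer series and collect powers.
[x^0] = 1;  [x^1] = 1/4;  [x^2] = -1/32;  [x^3] = -1/384;  [x^4] = 1/6144.
So c_4 = h^(4)(0)/4! = 1/6144.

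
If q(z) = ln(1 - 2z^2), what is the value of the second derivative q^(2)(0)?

From the series, [z^2] q = -2; multiply by 2! = 2 to get -4.

-4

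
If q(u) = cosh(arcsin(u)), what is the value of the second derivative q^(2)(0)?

1

Let u equal the inner series; expand the outer function in u and truncate.
The coefficient of u^2 in the expansion is 1/2, so q′′(0) = 2! * (1/2) = 1.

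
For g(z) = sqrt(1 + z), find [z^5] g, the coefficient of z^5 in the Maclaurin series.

7/256

g(0) = 1
g′(0) = 1/2
g′′(0) = -1/4
g′′′(0) = 3/8
g^(4)(0) = -15/16
g^(5)(0) = 105/32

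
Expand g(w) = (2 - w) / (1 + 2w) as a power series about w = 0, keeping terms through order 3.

Shift and add copies of the series according to the polynomial's terms.
g(0) = 2
g′(0) = -5
g′′(0) = 20
g′′′(0) = -120
The Taylor polynomial is Σ g^(k)(0)/k! · w^k.

-20*w^3 + 10*w^2 - 5*w + 2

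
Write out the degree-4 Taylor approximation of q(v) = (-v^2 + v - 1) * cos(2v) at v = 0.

4*v^4/3 - 2*v^3 + v^2 + v - 1

Distribute the polynomial across the series and collect like powers.
[v^0] = -1;  [v^1] = 1;  [v^2] = 1;  [v^3] = -2;  [v^4] = 4/3.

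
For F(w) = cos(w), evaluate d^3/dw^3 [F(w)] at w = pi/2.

Compute the successive derivatives at the expansion point and divide by k!.
The coefficient of (w - pi/2)^3 in the expansion is 1/6, so F′′′(pi/2) = 3! * (1/6) = 1.

1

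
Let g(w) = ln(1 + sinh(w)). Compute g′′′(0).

Plug the Maclaurin series of the inner function into that of the outer and collect terms.
The coefficient of w^3 in the expansion is 1/2, so g′′′(0) = 3! * (1/2) = 3.

3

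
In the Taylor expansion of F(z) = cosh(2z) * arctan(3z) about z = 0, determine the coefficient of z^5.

163/5

Write out both Maclaurin series and multiply, keeping only the needed powers.
[z^0] = 0;  [z^1] = 3;  [z^2] = 0;  [z^3] = -3;  [z^4] = 0;  [z^5] = 163/5.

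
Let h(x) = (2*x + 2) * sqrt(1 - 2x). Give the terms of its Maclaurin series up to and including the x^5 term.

-3*x^5 - 9*x^4/4 - 2*x^3 - 3*x^2 + 2

Distribute the polynomial across the series and collect like powers.
[x^0] = 2;  [x^1] = 0;  [x^2] = -3;  [x^3] = -2;  [x^4] = -9/4;  [x^5] = -3.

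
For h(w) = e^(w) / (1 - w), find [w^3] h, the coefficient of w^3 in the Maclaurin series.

8/3

Expand 1/(denominator) as a geometric series and multiply by the numerator's series.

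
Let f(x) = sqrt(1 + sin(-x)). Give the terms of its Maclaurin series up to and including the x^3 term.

Let u equal the inner series; expand the outer function in u and truncate.
f(0) = 1
f′(0) = -1/2
f′′(0) = -1/4
f′′′(0) = 1/8
Dividing each by k! gives the coefficients c_0, ..., c_3.

x^3/48 - x^2/8 - x/2 + 1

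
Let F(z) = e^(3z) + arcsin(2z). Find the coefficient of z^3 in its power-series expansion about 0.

Expand each term separately and add.

35/6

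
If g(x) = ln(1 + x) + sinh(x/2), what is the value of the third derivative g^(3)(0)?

Expand each term separately and add.
From the series, [x^3] g = 17/48; multiply by 3! = 6 to get 17/8.

17/8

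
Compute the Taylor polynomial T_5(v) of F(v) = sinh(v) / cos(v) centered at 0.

Invert the denominator's series and multiply.
[v^0] = 0;  [v^1] = 1;  [v^2] = 0;  [v^3] = 2/3;  [v^4] = 0;  [v^5] = 3/10.

3*v^5/10 + 2*v^3/3 + v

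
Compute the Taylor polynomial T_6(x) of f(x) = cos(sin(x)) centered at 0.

Compose series: expand the inner function first, then feed it into the outer expansion.
[x^0] = 1;  [x^1] = 0;  [x^2] = -1/2;  [x^3] = 0;  [x^4] = 5/24;  [x^5] = 0;  [x^6] = -37/720.

-37*x^6/720 + 5*x^4/24 - x^2/2 + 1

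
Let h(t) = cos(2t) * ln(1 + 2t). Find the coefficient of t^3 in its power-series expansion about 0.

-4/3

Expand each factor separately, then convolve coefficients.
h(0) = 0
h′(0) = 2
h′′(0) = -4
h′′′(0) = -8
So c_3 = h′′′(0)/3! = -4/3.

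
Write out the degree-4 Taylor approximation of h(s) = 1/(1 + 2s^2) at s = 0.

4*s^4 - 2*s^2 + 1

Apply the Taylor formula c_k = f^(k)(a)/k!.
[s^0] = 1;  [s^1] = 0;  [s^2] = -2;  [s^3] = 0;  [s^4] = 4.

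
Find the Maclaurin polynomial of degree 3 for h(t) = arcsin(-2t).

-4*t^3/3 - 2*t

h(0) = 0
h′(0) = -2
h′′(0) = 0
h′′′(0) = -8
Then c_k = h^(k)(0)/k! gives each Taylor coefficient.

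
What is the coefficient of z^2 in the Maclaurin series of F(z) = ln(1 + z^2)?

1

F(0) = 0
F′(0) = 0
F′′(0) = 2
So c_2 = F′′(0)/2! = 1.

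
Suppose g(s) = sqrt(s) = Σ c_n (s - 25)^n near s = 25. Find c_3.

Use the known series and substitute for the argument.
g(25) = 5
g′(25) = 1/10
g′′(25) = -1/500
g′′′(25) = 3/25000
So c_3 = g′′′(25)/3! = 1/50000.

1/50000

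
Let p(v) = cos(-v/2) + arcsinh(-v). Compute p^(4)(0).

Expand each term separately and add.
From the series, [v^4] p = 1/384; multiply by 4! = 24 to get 1/16.

1/16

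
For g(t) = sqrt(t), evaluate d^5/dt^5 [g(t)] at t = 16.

105/8388608

Use the known series and substitute for the argument.
The coefficient of (t - 16)^5 in the expansion is 7/67108864, so g^(5)(16) = 5! * (7/67108864) = 105/8388608.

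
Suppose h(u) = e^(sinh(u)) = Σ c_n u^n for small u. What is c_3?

1/3

Plug the Maclaurin series of the inner function into that of the outer and collect terms.
h(0) = 1
h′(0) = 1
h′′(0) = 1
h′′′(0) = 2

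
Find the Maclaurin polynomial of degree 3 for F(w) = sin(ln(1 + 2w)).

Substitute the inner expansion into the outer series and collect powers.
[w^0] = 0;  [w^1] = 2;  [w^2] = -2;  [w^3] = 4/3.

4*w^3/3 - 2*w^2 + 2*w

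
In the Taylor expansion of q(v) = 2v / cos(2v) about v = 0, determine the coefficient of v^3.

Divide the numerator series by the denominator series (power-series long division).

4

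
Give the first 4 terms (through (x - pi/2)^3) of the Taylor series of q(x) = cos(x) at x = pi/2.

(x - pi/2)^3/6 - (x - pi/2)

Differentiate repeatedly and evaluate at the center.
q(pi/2) = 0
q′(pi/2) = -1
q′′(pi/2) = 0
q′′′(pi/2) = 1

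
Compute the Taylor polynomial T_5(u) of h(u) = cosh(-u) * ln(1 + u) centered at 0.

Multiply the two series term by term and collect like powers.
h(0) = 0
h′(0) = 1
h′′(0) = -1
h′′′(0) = 5
h^(4)(0) = -12
h^(5)(0) = 49

49*u^5/120 - u^4/2 + 5*u^3/6 - u^2/2 + u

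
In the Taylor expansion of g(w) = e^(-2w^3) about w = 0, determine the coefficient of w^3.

[w^0] = 1;  [w^1] = 0;  [w^2] = 0;  [w^3] = -2.
So c_3 = g′′′(0)/3! = -2.

-2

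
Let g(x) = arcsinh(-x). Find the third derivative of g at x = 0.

1

From the series, [x^3] g = 1/6; multiply by 3! = 6 to get 1.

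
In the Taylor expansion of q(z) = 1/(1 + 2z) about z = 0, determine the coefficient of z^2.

4

Differentiate repeatedly and evaluate at the center.
q(0) = 1
q′(0) = -2
q′′(0) = 8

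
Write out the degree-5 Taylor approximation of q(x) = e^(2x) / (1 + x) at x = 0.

Write out both Maclaurin series and multiply, keeping only the needed powers.

-x^5/15 + x^4/3 + x^3/3 + x^2 + x + 1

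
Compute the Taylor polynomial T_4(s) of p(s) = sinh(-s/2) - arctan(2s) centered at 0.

127*s^3/48 - 5*s/2

Combine the two series term by term.
p(0) = 0
p′(0) = -5/2
p′′(0) = 0
p′′′(0) = 127/8
p^(4)(0) = 0
The Taylor polynomial is Σ p^(k)(0)/k! · s^k.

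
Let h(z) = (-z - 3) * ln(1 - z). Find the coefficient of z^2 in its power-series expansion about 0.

5/2

Distribute the polynomial across the series and collect like powers.
So c_2 = h′′(0)/2! = 5/2.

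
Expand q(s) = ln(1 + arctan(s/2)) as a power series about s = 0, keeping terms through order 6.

-s^6/720 + s^5/480 + s^4/192 - s^2/8 + s/2

Plug the Maclaurin series of the inner function into that of the outer and collect terms.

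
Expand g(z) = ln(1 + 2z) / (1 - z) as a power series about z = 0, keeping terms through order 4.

-4*z^4/3 + 8*z^3/3 + 2*z

Expand 1/(denominator) as a geometric series and multiply by the numerator's series.
g(0) = 0
g′(0) = 2
g′′(0) = 0
g′′′(0) = 16
g^(4)(0) = -32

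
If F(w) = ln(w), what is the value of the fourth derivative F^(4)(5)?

From the series, [(w - 5)^4] F = -1/2500; multiply by 4! = 24 to get -6/625.

-6/625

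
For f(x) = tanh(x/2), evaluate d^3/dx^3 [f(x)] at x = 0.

-1/4

The coefficient of x^3 in the expansion is -1/24, so f′′′(0) = 3! * (-1/24) = -1/4.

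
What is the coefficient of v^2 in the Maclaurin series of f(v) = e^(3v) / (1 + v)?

5/2

Take the Cauchy product of the two expansions.
f(0) = 1
f′(0) = 2
f′′(0) = 5
So c_2 = f′′(0)/2! = 5/2.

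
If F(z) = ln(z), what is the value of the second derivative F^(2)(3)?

-1/9

Differentiate repeatedly and evaluate at the center.
The coefficient of (z - 3)^2 in the expansion is -1/18, so F′′(3) = 2! * (-1/18) = -1/9.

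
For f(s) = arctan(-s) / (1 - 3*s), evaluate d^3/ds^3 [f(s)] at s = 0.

Expand 1/(denominator) as a geometric series and multiply by the numerator's series.
From the series, [s^3] f = -26/3; multiply by 3! = 6 to get -52.

-52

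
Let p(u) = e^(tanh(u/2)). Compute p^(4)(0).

-7/16

Let u equal the inner series; expand the outer function in u and truncate.
The coefficient of u^4 in the expansion is -7/384, so p^(4)(0) = 4! * (-7/384) = -7/16.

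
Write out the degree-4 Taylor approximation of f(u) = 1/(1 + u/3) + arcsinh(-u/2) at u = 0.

Expand each term separately and add.
f(0) = 1
f′(0) = -5/6
f′′(0) = 2/9
f′′′(0) = -7/72
f^(4)(0) = 8/27

u^4/81 - 7*u^3/432 + u^2/9 - 5*u/6 + 1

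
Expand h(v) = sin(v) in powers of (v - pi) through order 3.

Apply the Taylor formula c_k = f^(k)(a)/k!.

(v - pi)^3/6 - (v - pi)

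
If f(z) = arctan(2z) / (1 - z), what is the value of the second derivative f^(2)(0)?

Expand 1/(denominator) as a geometric series and multiply by the numerator's series.
The coefficient of z^2 in the expansion is 2, so f′′(0) = 2! * (2) = 4.

4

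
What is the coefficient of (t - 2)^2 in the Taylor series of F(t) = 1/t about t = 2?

F(2) = 1/2
F′(2) = -1/4
F′′(2) = 1/4

1/8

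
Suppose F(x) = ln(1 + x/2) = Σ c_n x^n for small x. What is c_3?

[x^0] = 0;  [x^1] = 1/2;  [x^2] = -1/8;  [x^3] = 1/24.

1/24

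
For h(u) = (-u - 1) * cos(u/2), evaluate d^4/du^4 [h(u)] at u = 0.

Multiply each power in the prefactor through the base expansion.
From the series, [u^4] h = -1/384; multiply by 4! = 24 to get -1/16.

-1/16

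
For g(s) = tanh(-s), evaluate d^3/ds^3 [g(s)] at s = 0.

2

Compute the successive derivatives at the expansion point and divide by k!.
The coefficient of s^3 in the expansion is 1/3, so g′′′(0) = 3! * (1/3) = 2.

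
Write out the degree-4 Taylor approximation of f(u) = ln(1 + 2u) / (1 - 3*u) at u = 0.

Multiply the numerator's expansion by the denominator's geometric series.
[u^0] = 0;  [u^1] = 2;  [u^2] = 4;  [u^3] = 44/3;  [u^4] = 40.

40*u^4 + 44*u^3/3 + 4*u^2 + 2*u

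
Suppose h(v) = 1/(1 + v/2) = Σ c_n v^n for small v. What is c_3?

[v^0] = 1;  [v^1] = -1/2;  [v^2] = 1/4;  [v^3] = -1/8.

-1/8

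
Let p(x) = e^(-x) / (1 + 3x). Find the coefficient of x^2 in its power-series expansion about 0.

25/2

Expand each factor separately, then convolve coefficients.
[x^0] = 1;  [x^1] = -4;  [x^2] = 25/2.
So c_2 = p′′(0)/2! = 25/2.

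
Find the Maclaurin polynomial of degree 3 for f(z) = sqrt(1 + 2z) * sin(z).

-2*z^3/3 + z^2 + z

Write out both Maclaurin series and multiply, keeping only the needed powers.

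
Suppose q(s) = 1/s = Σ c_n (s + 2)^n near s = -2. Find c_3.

-1/16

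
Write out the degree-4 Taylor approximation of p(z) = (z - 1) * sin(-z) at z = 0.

Shift and add copies of the series according to the polynomial's terms.

z^4/6 - z^3/6 - z^2 + z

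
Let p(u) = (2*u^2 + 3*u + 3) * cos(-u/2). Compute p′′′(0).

Shift and add copies of the series according to the polynomial's terms.
The coefficient of u^3 in the expansion is -3/8, so p′′′(0) = 3! * (-3/8) = -9/4.

-9/4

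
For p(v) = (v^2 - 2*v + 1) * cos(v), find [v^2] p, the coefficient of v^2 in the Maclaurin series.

Distribute the polynomial across the series and collect like powers.

1/2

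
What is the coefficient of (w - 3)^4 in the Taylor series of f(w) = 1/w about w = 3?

f(3) = 1/3
f′(3) = -1/9
f′′(3) = 2/27
f′′′(3) = -2/27
f^(4)(3) = 8/81
Dividing each by k! gives the coefficients c_0, ..., c_4.

1/243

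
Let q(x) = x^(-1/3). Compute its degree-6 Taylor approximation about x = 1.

728*(x - 1)^6/6561 - 91*(x - 1)^5/729 + 35*(x - 1)^4/243 - 14*(x - 1)^3/81 + 2*(x - 1)^2/9 - (x - 1)/3 + 1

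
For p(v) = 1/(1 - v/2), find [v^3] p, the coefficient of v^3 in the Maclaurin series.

1/8

p(0) = 1
p′(0) = 1/2
p′′(0) = 1/2
p′′′(0) = 3/4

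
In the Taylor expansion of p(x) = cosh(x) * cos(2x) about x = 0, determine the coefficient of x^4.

-7/24

Multiply the two series term by term and collect like powers.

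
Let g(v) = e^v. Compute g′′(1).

e

The coefficient of (v - 1)^2 in the expansion is e/2, so g′′(1) = 2! * (e/2) = e.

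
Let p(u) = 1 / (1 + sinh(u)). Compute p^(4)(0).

Write 1/(1+u) = 1 - u + u^2 - u^3 + ... and substitute the series for u.
The coefficient of u^4 in the expansion is 4/3, so p^(4)(0) = 4! * (4/3) = 32.

32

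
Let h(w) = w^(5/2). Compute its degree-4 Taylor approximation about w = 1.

Apply the Taylor formula c_k = f^(k)(a)/k!.
h(1) = 1
h′(1) = 5/2
h′′(1) = 15/4
h′′′(1) = 15/8
h^(4)(1) = -15/16

-5*(w - 1)^4/128 + 5*(w - 1)^3/16 + 15*(w - 1)^2/8 + 5*(w - 1)/2 + 1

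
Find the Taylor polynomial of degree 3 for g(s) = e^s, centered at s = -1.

Differentiate repeatedly and evaluate at the center.

(s + 1)^3*e^(-1)/6 + (s + 1)^2*e^(-1)/2 + (s + 1)*e^(-1) + e^(-1)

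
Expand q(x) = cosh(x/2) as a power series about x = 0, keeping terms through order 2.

x^2/8 + 1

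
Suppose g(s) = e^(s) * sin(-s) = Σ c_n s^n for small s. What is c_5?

1/30

Expand each factor separately, then convolve coefficients.
g(0) = 0
g′(0) = -1
g′′(0) = -2
g′′′(0) = -2
g^(4)(0) = 0
g^(5)(0) = 4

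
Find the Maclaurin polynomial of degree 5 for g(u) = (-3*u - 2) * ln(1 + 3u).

Multiply each power in the prefactor through the base expansion.
[u^0] = 0;  [u^1] = -6;  [u^2] = 0;  [u^3] = -9/2;  [u^4] = 27/2;  [u^5] = -729/20.

-729*u^5/20 + 27*u^4/2 - 9*u^3/2 - 6*u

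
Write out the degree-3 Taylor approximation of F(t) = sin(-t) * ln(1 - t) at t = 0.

Take the Cauchy product of the two expansions.
F(0) = 0
F′(0) = 0
F′′(0) = 2
F′′′(0) = 3
Dividing each by k! gives the coefficients c_0, ..., c_3.

t^3/2 + t^2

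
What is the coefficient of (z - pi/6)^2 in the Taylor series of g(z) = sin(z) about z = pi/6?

-1/4

Differentiate repeatedly and evaluate at the center.
g(pi/6) = 1/2
g′(pi/6) = sqrt(3)/2
g′′(pi/6) = -1/2
So c_2 = g′′(pi/6)/2! = -1/4.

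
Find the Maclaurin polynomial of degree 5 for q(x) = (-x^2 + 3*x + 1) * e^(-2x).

46*x^5/15 - 16*x^4/3 + 20*x^3/3 - 5*x^2 + x + 1

Shift and add copies of the series according to the polynomial's terms.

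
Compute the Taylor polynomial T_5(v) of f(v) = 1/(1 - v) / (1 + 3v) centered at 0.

-182*v^5 + 61*v^4 - 20*v^3 + 7*v^2 - 2*v + 1

Take the Cauchy product of the two expansions.
f(0) = 1
f′(0) = -2
f′′(0) = 14
f′′′(0) = -120
f^(4)(0) = 1464
f^(5)(0) = -21840
Dividing each by k! gives the coefficients c_0, ..., c_5.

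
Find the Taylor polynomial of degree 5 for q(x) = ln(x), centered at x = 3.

Use the known series and substitute for the argument.
q(3) = ln(3)
q′(3) = 1/3
q′′(3) = -1/9
q′′′(3) = 2/27
q^(4)(3) = -2/27
q^(5)(3) = 8/81
Then c_k = q^(k)(3)/k! gives each Taylor coefficient.

(x - 3)^5/1215 - (x - 3)^4/324 + (x - 3)^3/81 - (x - 3)^2/18 + (x - 3)/3 + ln(3)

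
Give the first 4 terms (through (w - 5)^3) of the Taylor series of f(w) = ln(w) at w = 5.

(w - 5)^3/375 - (w - 5)^2/50 + (w - 5)/5 + ln(5)

f(5) = ln(5)
f′(5) = 1/5
f′′(5) = -1/25
f′′′(5) = 2/125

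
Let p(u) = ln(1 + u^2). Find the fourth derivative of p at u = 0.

-12

The coefficient of u^4 in the expansion is -1/2, so p^(4)(0) = 4! * (-1/2) = -12.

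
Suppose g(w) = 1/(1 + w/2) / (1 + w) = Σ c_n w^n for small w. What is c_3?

Write out both Maclaurin series and multiply, keeping only the needed powers.
[w^0] = 1;  [w^1] = -3/2;  [w^2] = 7/4;  [w^3] = -15/8.
So c_3 = g′′′(0)/3! = -15/8.

-15/8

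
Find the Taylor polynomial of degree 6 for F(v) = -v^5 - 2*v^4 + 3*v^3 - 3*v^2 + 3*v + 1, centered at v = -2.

-(v + 2)^5 + 8*(v + 2)^4 - 21*(v + 2)^3 + 11*(v + 2)^2 + 35*(v + 2) - 41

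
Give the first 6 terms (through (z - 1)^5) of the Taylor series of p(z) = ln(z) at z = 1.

(z - 1)^5/5 - (z - 1)^4/4 + (z - 1)^3/3 - (z - 1)^2/2 + (z - 1)

Compute the successive derivatives at the expansion point and divide by k!.
p(1) = 0
p′(1) = 1
p′′(1) = -1
p′′′(1) = 2
p^(4)(1) = -6
p^(5)(1) = 24
Dividing each by k! gives the coefficients c_0, ..., c_5.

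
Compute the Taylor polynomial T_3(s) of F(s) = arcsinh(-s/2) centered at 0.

s^3/48 - s/2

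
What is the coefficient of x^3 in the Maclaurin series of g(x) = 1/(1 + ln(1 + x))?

-7/3

Let u equal the inner series; expand the outer function in u and truncate.
g(0) = 1
g′(0) = -1
g′′(0) = 3
g′′′(0) = -14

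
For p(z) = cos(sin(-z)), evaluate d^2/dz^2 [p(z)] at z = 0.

-1

Let u equal the inner series; expand the outer function in u and truncate.
The coefficient of z^2 in the expansion is -1/2, so p′′(0) = 2! * (-1/2) = -1.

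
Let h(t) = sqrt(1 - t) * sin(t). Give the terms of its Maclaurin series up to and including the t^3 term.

-7*t^3/24 - t^2/2 + t

Take the Cauchy product of the two expansions.
h(0) = 0
h′(0) = 1
h′′(0) = -1
h′′′(0) = -7/4
Dividing each by k! gives the coefficients c_0, ..., c_3.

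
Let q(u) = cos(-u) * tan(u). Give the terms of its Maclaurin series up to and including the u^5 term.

u^5/120 - u^3/6 + u

Write out both Maclaurin series and multiply, keeping only the needed powers.
[u^0] = 0;  [u^1] = 1;  [u^2] = 0;  [u^3] = -1/6;  [u^4] = 0;  [u^5] = 1/120.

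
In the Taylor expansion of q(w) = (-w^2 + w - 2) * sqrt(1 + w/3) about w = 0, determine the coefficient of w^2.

Distribute the polynomial across the series and collect like powers.
So c_2 = q′′(0)/2! = -29/36.

-29/36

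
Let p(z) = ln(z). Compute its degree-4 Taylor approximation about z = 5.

-(z - 5)^4/2500 + (z - 5)^3/375 - (z - 5)^2/50 + (z - 5)/5 + ln(5)

p(5) = ln(5)
p′(5) = 1/5
p′′(5) = -1/25
p′′′(5) = 2/125
p^(4)(5) = -6/625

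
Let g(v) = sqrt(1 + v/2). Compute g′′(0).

Compute the successive derivatives at the expansion point and divide by k!.
The coefficient of v^2 in the expansion is -1/32, so g′′(0) = 2! * (-1/32) = -1/16.

-1/16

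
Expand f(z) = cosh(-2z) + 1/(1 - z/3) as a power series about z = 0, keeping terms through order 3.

z^3/27 + 19*z^2/9 + z/3 + 2

Add the two expansions coefficient-wise.
[z^0] = 2;  [z^1] = 1/3;  [z^2] = 19/9;  [z^3] = 1/27.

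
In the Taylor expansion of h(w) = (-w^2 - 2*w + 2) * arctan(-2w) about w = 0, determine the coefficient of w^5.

-232/15

Shift and add copies of the series according to the polynomial's terms.
h(0) = 0
h′(0) = -4
h′′(0) = 8
h′′′(0) = 44
h^(4)(0) = -128
h^(5)(0) = -1856
Dividing each by k! gives the coefficients c_0, ..., c_5.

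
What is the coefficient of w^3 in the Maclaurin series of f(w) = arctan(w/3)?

-1/81

f(0) = 0
f′(0) = 1/3
f′′(0) = 0
f′′′(0) = -2/27
The Taylor polynomial is Σ f^(k)(0)/k! · w^k.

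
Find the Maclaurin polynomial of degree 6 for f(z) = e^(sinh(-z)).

Let u equal the inner series; expand the outer function in u and truncate.
[z^0] = 1;  [z^1] = -1;  [z^2] = 1/2;  [z^3] = -1/3;  [z^4] = 5/24;  [z^5] = -1/10;  [z^6] = 37/720.

37*z^6/720 - z^5/10 + 5*z^4/24 - z^3/3 + z^2/2 - z + 1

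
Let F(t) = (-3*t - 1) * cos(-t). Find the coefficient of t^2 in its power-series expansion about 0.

Shift and add copies of the series according to the polynomial's terms.
[t^0] = -1;  [t^1] = -3;  [t^2] = 1/2.
So c_2 = F′′(0)/2! = 1/2.

1/2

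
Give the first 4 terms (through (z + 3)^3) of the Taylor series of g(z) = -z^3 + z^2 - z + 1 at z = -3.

Differentiate repeatedly and evaluate at the center.
[(z + 3)^0] = 40;  [(z + 3)^1] = -34;  [(z + 3)^2] = 10;  [(z + 3)^3] = -1.

-(z + 3)^3 + 10*(z + 3)^2 - 34*(z + 3) + 40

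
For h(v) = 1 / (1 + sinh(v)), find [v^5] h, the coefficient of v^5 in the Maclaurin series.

Write 1/(1+u) = 1 - u + u^2 - u^3 + ... and substitute the series for u.
h(0) = 1
h′(0) = -1
h′′(0) = 2
h′′′(0) = -7
h^(4)(0) = 32
h^(5)(0) = -181
So c_5 = h^(5)(0)/5! = -181/120.

-181/120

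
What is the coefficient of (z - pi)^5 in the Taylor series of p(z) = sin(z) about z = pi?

-1/120

[(z - pi)^0] = 0;  [(z - pi)^1] = -1;  [(z - pi)^2] = 0;  [(z - pi)^3] = 1/6;  [(z - pi)^4] = 0;  [(z - pi)^5] = -1/120.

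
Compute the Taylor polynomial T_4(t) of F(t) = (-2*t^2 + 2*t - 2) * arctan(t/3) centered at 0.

-2*t^4/81 - 52*t^3/81 + 2*t^2/3 - 2*t/3

Distribute the polynomial across the series and collect like powers.
[t^0] = 0;  [t^1] = -2/3;  [t^2] = 2/3;  [t^3] = -52/81;  [t^4] = -2/81.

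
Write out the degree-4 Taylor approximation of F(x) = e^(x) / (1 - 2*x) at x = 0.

211*x^4/8 + 79*x^3/6 + 13*x^2/2 + 3*x + 1

Multiply the numerator's expansion by the denominator's geometric series.
F(0) = 1
F′(0) = 3
F′′(0) = 13
F′′′(0) = 79
F^(4)(0) = 633
Then c_k = F^(k)(0)/k! gives each Taylor coefficient.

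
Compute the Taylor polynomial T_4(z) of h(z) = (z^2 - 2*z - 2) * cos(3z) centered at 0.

-45*z^4/4 + 9*z^3 + 10*z^2 - 2*z - 2

Shift and add copies of the series according to the polynomial's terms.
h(0) = -2
h′(0) = -2
h′′(0) = 20
h′′′(0) = 54
h^(4)(0) = -270
The Taylor polynomial is Σ h^(k)(0)/k! · z^k.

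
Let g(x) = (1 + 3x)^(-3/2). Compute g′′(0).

The coefficient of x^2 in the expansion is 135/8, so g′′(0) = 2! * (135/8) = 135/4.

135/4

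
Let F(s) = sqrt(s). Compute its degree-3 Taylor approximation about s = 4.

Differentiate repeatedly and evaluate at the center.
F(4) = 2
F′(4) = 1/4
F′′(4) = -1/32
F′′′(4) = 3/256
Then c_k = F^(k)(4)/k! gives each Taylor coefficient.

(s - 4)^3/512 - (s - 4)^2/64 + (s - 4)/4 + 2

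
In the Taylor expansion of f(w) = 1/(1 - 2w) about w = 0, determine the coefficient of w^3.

Differentiate repeatedly and evaluate at the center.
So c_3 = f′′′(0)/3! = 8.

8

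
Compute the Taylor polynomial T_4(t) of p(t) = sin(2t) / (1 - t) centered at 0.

Multiply the numerator's expansion by the denominator's geometric series.

2*t^4/3 + 2*t^3/3 + 2*t^2 + 2*t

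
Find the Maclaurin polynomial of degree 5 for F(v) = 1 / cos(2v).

Divide the numerator series by the denominator series (power-series long division).
[v^0] = 1;  [v^1] = 0;  [v^2] = 2;  [v^3] = 0;  [v^4] = 10/3;  [v^5] = 0.

10*v^4/3 + 2*v^2 + 1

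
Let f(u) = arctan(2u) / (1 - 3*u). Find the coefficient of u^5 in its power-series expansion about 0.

Multiply the numerator's expansion by the denominator's geometric series.
f(0) = 0
f′(0) = 2
f′′(0) = 12
f′′′(0) = 92
f^(4)(0) = 1104
f^(5)(0) = 17328
So c_5 = f^(5)(0)/5! = 722/5.

722/5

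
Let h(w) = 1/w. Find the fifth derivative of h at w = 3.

The coefficient of (w - 3)^5 in the expansion is -1/729, so h^(5)(3) = 5! * (-1/729) = -40/243.

-40/243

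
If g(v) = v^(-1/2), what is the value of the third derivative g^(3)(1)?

-15/8

Use the known series and substitute for the argument.
The coefficient of (v - 1)^3 in the expansion is -5/16, so g′′′(1) = 3! * (-5/16) = -15/8.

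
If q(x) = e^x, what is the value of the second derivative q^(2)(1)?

The coefficient of (x - 1)^2 in the expansion is e/2, so q′′(1) = 2! * (e/2) = e.

e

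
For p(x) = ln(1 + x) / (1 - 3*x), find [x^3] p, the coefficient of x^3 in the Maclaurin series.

Use 1/(1 - r) = Σ r^k on the denominator, then take the Cauchy product.
p(0) = 0
p′(0) = 1
p′′(0) = 5
p′′′(0) = 47
So c_3 = p′′′(0)/3! = 47/6.

47/6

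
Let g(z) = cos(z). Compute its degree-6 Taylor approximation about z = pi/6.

Differentiate repeatedly and evaluate at the center.
g(pi/6) = sqrt(3)/2
g′(pi/6) = -1/2
g′′(pi/6) = -sqrt(3)/2
g′′′(pi/6) = 1/2
g^(4)(pi/6) = sqrt(3)/2
g^(5)(pi/6) = -1/2
g^(6)(pi/6) = -sqrt(3)/2

-sqrt(3)*(z - pi/6)^6/1440 - (z - pi/6)^5/240 + sqrt(3)*(z - pi/6)^4/48 + (z - pi/6)^3/12 - sqrt(3)*(z - pi/6)^2/4 - (z - pi/6)/2 + sqrt(3)/2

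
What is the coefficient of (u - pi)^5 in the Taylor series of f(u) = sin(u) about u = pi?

Apply the Taylor formula c_k = f^(k)(a)/k!.
[(u - pi)^0] = 0;  [(u - pi)^1] = -1;  [(u - pi)^2] = 0;  [(u - pi)^3] = 1/6;  [(u - pi)^4] = 0;  [(u - pi)^5] = -1/120.
So c_5 = f^(5)(pi)/5! = -1/120.

-1/120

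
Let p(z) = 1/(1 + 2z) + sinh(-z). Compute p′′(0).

Add the two expansions coefficient-wise.
The coefficient of z^2 in the expansion is 4, so p′′(0) = 2! * (4) = 8.

8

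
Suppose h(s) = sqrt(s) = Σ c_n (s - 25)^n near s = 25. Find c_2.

h(25) = 5
h′(25) = 1/10
h′′(25) = -1/500
Then c_k = h^(k)(25)/k! gives each Taylor coefficient.

-1/1000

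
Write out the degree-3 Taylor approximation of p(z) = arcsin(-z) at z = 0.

p(0) = 0
p′(0) = -1
p′′(0) = 0
p′′′(0) = -1
The Taylor polynomial is Σ p^(k)(0)/k! · z^k.

-z^3/6 - z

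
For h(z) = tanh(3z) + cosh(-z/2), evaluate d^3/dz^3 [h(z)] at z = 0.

-54

Expand each term separately and add.
The coefficient of z^3 in the expansion is -9, so h′′′(0) = 3! * (-9) = -54.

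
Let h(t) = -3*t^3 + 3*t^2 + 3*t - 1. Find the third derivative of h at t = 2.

Differentiate repeatedly and evaluate at the center.
The coefficient of (t - 2)^3 in the expansion is -3, so h′′′(2) = 3! * (-3) = -18.

-18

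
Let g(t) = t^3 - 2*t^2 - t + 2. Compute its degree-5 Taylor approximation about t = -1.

g(-1) = 0
g′(-1) = 6
g′′(-1) = -10
g′′′(-1) = 6
g^(4)(-1) = 0
g^(5)(-1) = 0
The Taylor polynomial is Σ g^(k)(-1)/k! · (t + 1)^k.

(t + 1)^3 - 5*(t + 1)^2 + 6*(t + 1)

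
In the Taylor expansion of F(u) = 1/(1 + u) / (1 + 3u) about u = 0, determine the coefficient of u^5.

Take the Cauchy product of the two expansions.
F(0) = 1
F′(0) = -4
F′′(0) = 26
F′′′(0) = -240
F^(4)(0) = 2904
F^(5)(0) = -43680
So c_5 = F^(5)(0)/5! = -364.

-364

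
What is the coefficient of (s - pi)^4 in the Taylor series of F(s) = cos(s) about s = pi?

-1/24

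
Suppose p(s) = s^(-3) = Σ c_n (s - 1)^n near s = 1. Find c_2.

[(s - 1)^0] = 1;  [(s - 1)^1] = -3;  [(s - 1)^2] = 6.
So c_2 = p′′(1)/2! = 6.

6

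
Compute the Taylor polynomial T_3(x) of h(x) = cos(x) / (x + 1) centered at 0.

-x^3/2 + x^2/2 - x + 1

Expand 1/(denominator) as a geometric series and multiply by the numerator's series.
h(0) = 1
h′(0) = -1
h′′(0) = 1
h′′′(0) = -3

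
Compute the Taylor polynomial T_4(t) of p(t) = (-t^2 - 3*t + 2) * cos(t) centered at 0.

7*t^4/12 + 3*t^3/2 - 2*t^2 - 3*t + 2

Multiply each power in the prefactor through the base expansion.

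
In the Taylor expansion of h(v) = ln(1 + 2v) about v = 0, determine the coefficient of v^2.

-2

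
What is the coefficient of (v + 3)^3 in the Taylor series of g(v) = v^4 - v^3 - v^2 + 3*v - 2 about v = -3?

-13

Use the known series and substitute for the argument.
g(-3) = 88
g′(-3) = -126
g′′(-3) = 124
g′′′(-3) = -78
So c_3 = g′′′(-3)/3! = -13.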